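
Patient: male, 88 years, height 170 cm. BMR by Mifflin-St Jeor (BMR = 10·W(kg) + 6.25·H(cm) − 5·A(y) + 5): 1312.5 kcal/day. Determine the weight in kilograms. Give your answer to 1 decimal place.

1312.5 = 10·W + 6.25(170) − 5(88) + 5
10·W = 1312.5 − 627.5 = 685, so W = 68.5 kg.

68.5 kg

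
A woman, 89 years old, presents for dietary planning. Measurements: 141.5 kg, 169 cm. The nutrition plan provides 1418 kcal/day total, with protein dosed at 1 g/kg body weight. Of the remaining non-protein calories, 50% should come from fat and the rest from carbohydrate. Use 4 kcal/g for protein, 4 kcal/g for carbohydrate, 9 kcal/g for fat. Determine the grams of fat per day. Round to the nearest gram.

47 g/day

Protein = 1 × 141.5 = 141.5 g → 141.5 × 4 = 566 kcal.
Non-protein calories = 1418 − 566 = 852 kcal.
Fat: 50% × 852 = 426 kcal; carbohydrate: 426 kcal.
Fat: 426 kcal ÷ 9 kcal/g = 47.3333 g.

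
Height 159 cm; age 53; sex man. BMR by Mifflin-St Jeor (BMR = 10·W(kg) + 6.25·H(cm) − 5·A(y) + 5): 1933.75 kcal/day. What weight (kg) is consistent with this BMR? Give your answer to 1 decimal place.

1933.75 = 10·W + 6.25(159) − 5(53) + 5
10·W = 1933.75 − 733.75 = 1200, so W = 120 kg.

120.0 kg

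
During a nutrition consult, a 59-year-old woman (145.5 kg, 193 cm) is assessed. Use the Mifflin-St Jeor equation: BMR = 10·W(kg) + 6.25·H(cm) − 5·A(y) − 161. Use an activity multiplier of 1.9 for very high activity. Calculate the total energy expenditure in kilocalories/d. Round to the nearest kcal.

Mifflin-St Jeor (female): BMR = 10(145.5) + 6.25(193) − 5(59) − 161 = 1455 + 1206.25 − 295 − 161 = 2205.25 kcal/day.
TEE = BMR × activity factor = 2205.25 × 1.9 = 4189.975 kcal/day.

4190 kilocalories/d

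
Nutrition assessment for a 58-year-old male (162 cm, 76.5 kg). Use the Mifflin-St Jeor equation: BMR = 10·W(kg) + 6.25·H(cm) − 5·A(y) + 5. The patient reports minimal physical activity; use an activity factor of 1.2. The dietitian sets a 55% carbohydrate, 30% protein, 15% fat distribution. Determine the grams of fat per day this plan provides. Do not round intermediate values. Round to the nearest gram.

Mifflin-St Jeor (male): BMR = 10(76.5) + 6.25(162) − 5(58) + 5 = 765 + 1012.5 − 290 + 5 = 1492.5 kcal/day.
TEE = 1492.5 × 1.2 = 1791 kcal/day.
Fat energy = 15% × 1791 = 268.65 kcal.
Fat = 268.65 ÷ 9 kcal/g = 29.85 g.

30 g/day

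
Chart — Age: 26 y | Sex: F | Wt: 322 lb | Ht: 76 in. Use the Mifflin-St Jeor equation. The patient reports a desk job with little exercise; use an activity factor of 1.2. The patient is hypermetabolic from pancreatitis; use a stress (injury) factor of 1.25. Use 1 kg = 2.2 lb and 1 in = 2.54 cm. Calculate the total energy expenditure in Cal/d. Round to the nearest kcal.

3569 Cal/d

Convert to metric: weight = 322 ÷ 2.2 = 146.3636 kg; height = 76 × 2.54 = 193.04 cm.
Mifflin-St Jeor (female): BMR = 10(146.3636) + 6.25(193.04) − 5(26) − 161 = 1463.6364 + 1206.5 − 130 − 161 = 2379.1364 kcal/day.
TEE = BMR × activity factor = 2379.1364 × 1.2 = 2854.9636 kcal/day.
Apply stress factor: 2854.9636 × 1.25 = 3568.7045 kcal/day.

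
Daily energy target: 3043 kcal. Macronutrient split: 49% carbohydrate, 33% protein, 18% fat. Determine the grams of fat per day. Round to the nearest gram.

Fat energy = 18% × 3043 = 547.74 kcal.
At 9 kcal/g: 547.74 ÷ 9 = 60.86 g.

61 g/day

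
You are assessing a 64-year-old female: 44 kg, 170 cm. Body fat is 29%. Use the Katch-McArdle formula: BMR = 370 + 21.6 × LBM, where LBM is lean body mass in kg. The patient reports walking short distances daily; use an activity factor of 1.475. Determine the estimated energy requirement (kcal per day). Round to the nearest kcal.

LBM = 44 × (1 − 0.29) = 31.24 kg. Katch-McArdle: BMR = 370 + 21.6 × 31.24 = 1044.784 kcal/day.
TEE = BMR × activity factor = 1044.784 × 1.475 = 1541.0564 kcal/day.

1541 kcal per day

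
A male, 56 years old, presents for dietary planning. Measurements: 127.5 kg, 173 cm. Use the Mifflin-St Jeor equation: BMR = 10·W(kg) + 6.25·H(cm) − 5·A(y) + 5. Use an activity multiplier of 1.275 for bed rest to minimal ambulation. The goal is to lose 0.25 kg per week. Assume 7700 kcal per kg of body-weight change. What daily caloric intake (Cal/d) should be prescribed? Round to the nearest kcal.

2379 Cal/d

Mifflin-St Jeor (male): BMR = 10(127.5) + 6.25(173) − 5(56) + 5 = 1275 + 1081.25 − 280 + 5 = 2081.25 kcal/day.
TEE = 2081.25 × 1.275 = 2653.5938 kcal/day.
Required daily deficit = 0.25 × 7700 ÷ 7 = 275 kcal/day.
Target intake = 2653.5938 − 275 = 2378.5938 kcal/day.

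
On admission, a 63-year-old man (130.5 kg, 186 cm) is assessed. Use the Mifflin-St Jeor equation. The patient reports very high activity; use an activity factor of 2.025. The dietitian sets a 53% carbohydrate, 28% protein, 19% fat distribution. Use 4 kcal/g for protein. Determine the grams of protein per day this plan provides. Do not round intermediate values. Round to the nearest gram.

Mifflin-St Jeor (male): BMR = 10(130.5) + 6.25(186) − 5(63) + 5 = 1305 + 1162.5 − 315 + 5 = 2157.5 kcal/day.
TEE = 2157.5 × 2.025 = 4368.9375 kcal/day.
Protein energy = 28% × 4368.9375 = 1223.3025 kcal.
Protein = 1223.3025 ÷ 4 kcal/g = 305.8256 g.

306 g/day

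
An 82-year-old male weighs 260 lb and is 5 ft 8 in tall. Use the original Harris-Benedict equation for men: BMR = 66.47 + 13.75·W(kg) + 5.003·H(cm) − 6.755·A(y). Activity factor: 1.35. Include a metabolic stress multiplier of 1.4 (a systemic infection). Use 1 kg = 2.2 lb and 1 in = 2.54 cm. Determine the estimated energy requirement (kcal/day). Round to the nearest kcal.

3783 kcal/day

Convert to metric: weight = 260 ÷ 2.2 = 118.1818 kg; height = (5×12 + 8) × 2.54 = 68 × 2.54 = 172.72 cm.
Harris-Benedict: BMR = 66.47 + 13.75(118.1818) + 5.003(172.72) − 6.755(82) = 2001.6782 kcal/day.
TEE = BMR × activity factor = 2001.6782 × 1.35 = 2702.2655 kcal/day.
Apply stress factor: 2702.2655 × 1.4 = 3783.1717 kcal/day.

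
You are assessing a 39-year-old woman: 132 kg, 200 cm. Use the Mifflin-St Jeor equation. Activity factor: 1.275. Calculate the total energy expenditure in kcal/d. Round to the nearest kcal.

Mifflin-St Jeor (female): BMR = 10(132) + 6.25(200) − 5(39) − 161 = 1320 + 1250 − 195 − 161 = 2214 kcal/day.
TEE = BMR × activity factor = 2214 × 1.275 = 2822.85 kcal/day.

2823 kcal/d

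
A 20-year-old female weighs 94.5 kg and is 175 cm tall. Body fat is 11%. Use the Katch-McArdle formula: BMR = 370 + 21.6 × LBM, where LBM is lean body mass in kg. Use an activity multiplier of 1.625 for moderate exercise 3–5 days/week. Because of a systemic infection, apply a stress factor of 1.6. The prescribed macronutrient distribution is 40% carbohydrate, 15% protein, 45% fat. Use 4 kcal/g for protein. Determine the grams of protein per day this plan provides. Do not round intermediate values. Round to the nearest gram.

213 g/day

LBM = 94.5 × (1 − 0.11) = 84.105 kg. Katch-McArdle: BMR = 370 + 21.6 × 84.105 = 2186.668 kcal/day.
TEE = 2186.668 × 1.625 = 3553.3355 kcal/day.
With stress factor 1.6: 3553.3355 × 1.6 = 5685.3368 kcal/day.
Protein energy = 15% × 5685.3368 = 852.8005 kcal.
Protein = 852.8005 ÷ 4 kcal/g = 213.2001 g.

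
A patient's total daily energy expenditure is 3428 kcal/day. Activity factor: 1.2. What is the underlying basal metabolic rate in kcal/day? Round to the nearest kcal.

2857 kcal/day

BMR = TEE ÷ activity factor = 3428 ÷ 1.2 = 2856.6667 kcal/day.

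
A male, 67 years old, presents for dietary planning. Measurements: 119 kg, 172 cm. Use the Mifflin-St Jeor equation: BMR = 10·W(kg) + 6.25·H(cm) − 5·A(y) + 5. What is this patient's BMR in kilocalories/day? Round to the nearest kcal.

1935 kilocalories/day

Mifflin-St Jeor (male): BMR = 10(119) + 6.25(172) − 5(67) + 5 = 1190 + 1075 − 335 + 5 = 1935 kcal/day.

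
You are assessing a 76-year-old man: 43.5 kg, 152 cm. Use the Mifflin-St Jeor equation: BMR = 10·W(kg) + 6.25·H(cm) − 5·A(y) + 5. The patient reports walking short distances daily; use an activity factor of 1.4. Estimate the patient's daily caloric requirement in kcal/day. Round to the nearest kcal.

Mifflin-St Jeor (male): BMR = 10(43.5) + 6.25(152) − 5(76) + 5 = 435 + 950 − 380 + 5 = 1010 kcal/day.
TEE = BMR × activity factor = 1010 × 1.4 = 1414 kcal/day.

1414 kcal/day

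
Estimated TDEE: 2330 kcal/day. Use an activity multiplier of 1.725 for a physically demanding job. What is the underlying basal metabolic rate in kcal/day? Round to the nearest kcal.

1351 kcal/day

BMR = TEE ÷ activity factor = 2330 ÷ 1.725 = 1350.7246 kcal/day.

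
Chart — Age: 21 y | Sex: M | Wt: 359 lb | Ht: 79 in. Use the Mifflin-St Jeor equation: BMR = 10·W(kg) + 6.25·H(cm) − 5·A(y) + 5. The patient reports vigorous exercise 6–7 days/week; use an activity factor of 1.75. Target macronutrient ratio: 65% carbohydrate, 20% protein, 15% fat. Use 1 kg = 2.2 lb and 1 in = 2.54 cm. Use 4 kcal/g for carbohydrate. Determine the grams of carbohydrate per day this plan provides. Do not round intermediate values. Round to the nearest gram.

Convert to metric: weight = 359 ÷ 2.2 = 163.1818 kg; height = 79 × 2.54 = 200.66 cm.
Mifflin-St Jeor (male): BMR = 10(163.1818) + 6.25(200.66) − 5(21) + 5 = 1631.8182 + 1254.125 − 105 + 5 = 2785.9432 kcal/day.
TEE = 2785.9432 × 1.75 = 4875.4006 kcal/day.
Carbohydrate energy = 65% × 4875.4006 = 3169.0104 kcal.
Carbohydrate = 3169.0104 ÷ 4 kcal/g = 792.2526 g.

792 g/day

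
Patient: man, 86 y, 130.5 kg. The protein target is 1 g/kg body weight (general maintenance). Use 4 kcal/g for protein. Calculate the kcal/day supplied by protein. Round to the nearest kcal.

522 kcal/day

Protein = 1 g/kg × 130.5 kg = 130.5 g/day.
Protein energy = 130.5 g × 4 kcal/g = 522 kcal/day.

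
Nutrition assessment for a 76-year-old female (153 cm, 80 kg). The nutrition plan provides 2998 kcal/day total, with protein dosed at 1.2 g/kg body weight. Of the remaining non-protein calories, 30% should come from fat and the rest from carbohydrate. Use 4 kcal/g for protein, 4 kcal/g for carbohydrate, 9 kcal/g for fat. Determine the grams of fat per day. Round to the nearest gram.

Protein = 1.2 × 80 = 96 g → 96 × 4 = 384 kcal.
Non-protein calories = 2998 − 384 = 2614 kcal.
Fat: 30% × 2614 = 784.2 kcal; carbohydrate: 1829.8 kcal.
Fat: 784.2 kcal ÷ 9 kcal/g = 87.1333 g.

87 g/day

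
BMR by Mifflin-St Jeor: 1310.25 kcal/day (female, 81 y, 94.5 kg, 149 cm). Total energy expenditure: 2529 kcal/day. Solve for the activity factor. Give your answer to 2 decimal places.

Activity factor = TEE ÷ BMR = 2529 ÷ 1310.25 = 1.93.

1.93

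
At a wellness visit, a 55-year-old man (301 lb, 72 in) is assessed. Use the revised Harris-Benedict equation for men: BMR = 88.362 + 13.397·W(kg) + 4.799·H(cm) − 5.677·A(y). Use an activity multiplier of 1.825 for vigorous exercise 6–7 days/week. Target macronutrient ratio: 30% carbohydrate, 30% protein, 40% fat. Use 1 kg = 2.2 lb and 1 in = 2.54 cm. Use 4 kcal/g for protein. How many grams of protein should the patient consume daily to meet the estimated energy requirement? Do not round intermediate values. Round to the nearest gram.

Convert to metric: weight = 301 ÷ 2.2 = 136.8182 kg; height = 72 × 2.54 = 182.88 cm.
Harris-Benedict: BMR = 88.362 + 13.397(136.8182) + 4.799(182.88) − 5.677(55) = 2486.7213 kcal/day.
TEE = 2486.7213 × 1.825 = 4538.2664 kcal/day.
Protein energy = 30% × 4538.2664 = 1361.4799 kcal.
Protein = 1361.4799 ÷ 4 kcal/g = 340.37 g.

340 g/day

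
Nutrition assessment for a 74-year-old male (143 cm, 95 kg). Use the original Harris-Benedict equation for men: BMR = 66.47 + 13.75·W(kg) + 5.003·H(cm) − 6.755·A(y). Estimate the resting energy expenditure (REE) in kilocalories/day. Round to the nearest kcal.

1588 kilocalories/day

Harris-Benedict: BMR = 66.47 + 13.75(95) + 5.003(143) − 6.755(74) = 1588.279 kcal/day.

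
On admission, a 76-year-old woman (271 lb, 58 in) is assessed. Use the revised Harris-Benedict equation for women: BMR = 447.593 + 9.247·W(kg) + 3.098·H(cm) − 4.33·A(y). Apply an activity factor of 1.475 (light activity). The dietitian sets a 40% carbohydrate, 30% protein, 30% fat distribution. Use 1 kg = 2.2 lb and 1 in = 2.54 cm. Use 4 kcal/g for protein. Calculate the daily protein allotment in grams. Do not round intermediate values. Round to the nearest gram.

190 g/day

Convert to metric: weight = 271 ÷ 2.2 = 123.1818 kg; height = 58 × 2.54 = 147.32 cm.
Harris-Benedict: BMR = 447.593 + 9.247(123.1818) + 3.098(147.32) − 4.33(76) = 1713.9726 kcal/day.
TEE = 1713.9726 × 1.475 = 2528.1096 kcal/day.
Protein energy = 30% × 2528.1096 = 758.4329 kcal.
Protein = 758.4329 ÷ 4 kcal/g = 189.6082 g.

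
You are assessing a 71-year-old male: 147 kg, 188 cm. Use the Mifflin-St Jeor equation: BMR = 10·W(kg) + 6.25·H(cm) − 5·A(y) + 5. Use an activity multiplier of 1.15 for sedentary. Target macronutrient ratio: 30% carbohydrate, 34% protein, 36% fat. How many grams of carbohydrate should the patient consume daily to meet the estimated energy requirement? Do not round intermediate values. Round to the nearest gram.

Mifflin-St Jeor (male): BMR = 10(147) + 6.25(188) − 5(71) + 5 = 1470 + 1175 − 355 + 5 = 2295 kcal/day.
TEE = 2295 × 1.15 = 2639.25 kcal/day.
Carbohydrate energy = 30% × 2639.25 = 791.775 kcal.
Carbohydrate = 791.775 ÷ 4 kcal/g = 197.9438 g.

198 g/day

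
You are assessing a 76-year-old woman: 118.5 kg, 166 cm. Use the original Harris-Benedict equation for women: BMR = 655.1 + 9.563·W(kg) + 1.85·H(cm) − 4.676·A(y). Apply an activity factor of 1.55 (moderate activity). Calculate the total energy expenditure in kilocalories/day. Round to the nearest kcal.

2697 kilocalories/day

Harris-Benedict: BMR = 655.1 + 9.563(118.5) + 1.85(166) − 4.676(76) = 1740.0395 kcal/day.
TEE = BMR × activity factor = 1740.0395 × 1.55 = 2697.0612 kcal/day.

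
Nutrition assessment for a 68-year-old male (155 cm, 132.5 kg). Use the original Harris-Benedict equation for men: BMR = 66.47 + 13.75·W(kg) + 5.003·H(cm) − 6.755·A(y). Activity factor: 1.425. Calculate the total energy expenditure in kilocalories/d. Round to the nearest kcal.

Harris-Benedict: BMR = 66.47 + 13.75(132.5) + 5.003(155) − 6.755(68) = 2204.47 kcal/day.
TEE = BMR × activity factor = 2204.47 × 1.425 = 3141.3698 kcal/day.

3141 kilocalories/d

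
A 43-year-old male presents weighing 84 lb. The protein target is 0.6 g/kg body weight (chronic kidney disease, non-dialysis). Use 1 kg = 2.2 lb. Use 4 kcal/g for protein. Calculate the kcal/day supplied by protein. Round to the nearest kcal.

92 kcal/day

Weight in kg = 84 ÷ 2.2 = 38.1818 kg.
Protein = 0.6 g/kg × 38.1818 kg = 22.9091 g/day.
Protein energy = 22.9091 g × 4 kcal/g = 91.6364 kcal/day.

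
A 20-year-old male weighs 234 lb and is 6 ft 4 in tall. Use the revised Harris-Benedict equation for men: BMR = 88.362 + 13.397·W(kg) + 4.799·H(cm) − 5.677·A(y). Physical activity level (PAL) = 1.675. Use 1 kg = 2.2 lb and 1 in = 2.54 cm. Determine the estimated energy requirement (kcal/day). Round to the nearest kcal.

Convert to metric: weight = 234 ÷ 2.2 = 106.3636 kg; height = (6×12 + 4) × 2.54 = 76 × 2.54 = 193.04 cm.
Harris-Benedict: BMR = 88.362 + 13.397(106.3636) + 4.799(193.04) − 5.677(20) = 2326.1746 kcal/day.
TEE = BMR × activity factor = 2326.1746 × 1.675 = 3896.3424 kcal/day.

3896 kcal/day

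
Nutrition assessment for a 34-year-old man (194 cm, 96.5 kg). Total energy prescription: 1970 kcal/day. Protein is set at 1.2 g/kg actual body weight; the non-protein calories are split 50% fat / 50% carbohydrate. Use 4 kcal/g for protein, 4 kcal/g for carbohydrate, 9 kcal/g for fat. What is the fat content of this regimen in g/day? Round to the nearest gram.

84 g/day

Protein = 1.2 × 96.5 = 115.8 g → 115.8 × 4 = 463.2 kcal.
Non-protein calories = 1970 − 463.2 = 1506.8 kcal.
Fat: 50% × 1506.8 = 753.4 kcal; carbohydrate: 753.4 kcal.
Fat: 753.4 kcal ÷ 9 kcal/g = 83.7111 g.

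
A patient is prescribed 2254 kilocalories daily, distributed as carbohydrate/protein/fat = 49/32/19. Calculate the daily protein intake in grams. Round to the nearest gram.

Protein energy = 32% × 2254 = 721.28 kcal.
At 4 kcal/g: 721.28 ÷ 4 = 180.32 g.

180 g/day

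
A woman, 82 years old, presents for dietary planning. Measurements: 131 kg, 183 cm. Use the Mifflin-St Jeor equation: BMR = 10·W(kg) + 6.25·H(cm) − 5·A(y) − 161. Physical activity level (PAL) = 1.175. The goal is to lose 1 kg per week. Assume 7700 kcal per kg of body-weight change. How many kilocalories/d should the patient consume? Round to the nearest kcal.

Mifflin-St Jeor (female): BMR = 10(131) + 6.25(183) − 5(82) − 161 = 1310 + 1143.75 − 410 − 161 = 1882.75 kcal/day.
TEE = 1882.75 × 1.175 = 2212.2313 kcal/day.
Required daily deficit = 1 × 7700 ÷ 7 = 1100 kcal/day.
Target intake = 2212.2313 − 1100 = 1112.2313 kcal/day.

1112 kilocalories/d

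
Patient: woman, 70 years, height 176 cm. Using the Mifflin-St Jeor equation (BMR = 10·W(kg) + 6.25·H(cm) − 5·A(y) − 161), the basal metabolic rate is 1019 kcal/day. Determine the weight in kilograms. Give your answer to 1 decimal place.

43.0 kg

1019 = 10·W + 6.25(176) − 5(70) − 161
10·W = 1019 − 589 = 430, so W = 43 kg.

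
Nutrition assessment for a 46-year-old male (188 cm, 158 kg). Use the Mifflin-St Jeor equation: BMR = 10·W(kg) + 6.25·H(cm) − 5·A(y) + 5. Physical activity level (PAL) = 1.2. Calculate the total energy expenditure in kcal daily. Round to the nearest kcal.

Mifflin-St Jeor (male): BMR = 10(158) + 6.25(188) − 5(46) + 5 = 1580 + 1175 − 230 + 5 = 2530 kcal/day.
TEE = BMR × activity factor = 2530 × 1.2 = 3036 kcal/day.

3036 kcal daily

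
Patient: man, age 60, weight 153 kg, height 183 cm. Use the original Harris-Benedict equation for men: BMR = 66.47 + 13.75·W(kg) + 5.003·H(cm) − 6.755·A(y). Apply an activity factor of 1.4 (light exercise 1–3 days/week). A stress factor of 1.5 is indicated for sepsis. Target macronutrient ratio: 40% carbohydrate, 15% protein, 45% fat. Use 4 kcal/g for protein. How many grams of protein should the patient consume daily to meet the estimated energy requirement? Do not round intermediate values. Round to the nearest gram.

Harris-Benedict: BMR = 66.47 + 13.75(153) + 5.003(183) − 6.755(60) = 2680.469 kcal/day.
TEE = 2680.469 × 1.4 = 3752.6566 kcal/day.
With stress factor 1.5: 3752.6566 × 1.5 = 5628.9849 kcal/day.
Protein energy = 15% × 5628.9849 = 844.3477 kcal.
Protein = 844.3477 ÷ 4 kcal/g = 211.0869 g.

211 g/day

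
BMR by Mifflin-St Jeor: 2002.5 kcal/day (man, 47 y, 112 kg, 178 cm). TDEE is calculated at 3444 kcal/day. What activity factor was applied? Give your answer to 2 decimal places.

1.72

Activity factor = TEE ÷ BMR = 3444 ÷ 2002.5 = 1.72.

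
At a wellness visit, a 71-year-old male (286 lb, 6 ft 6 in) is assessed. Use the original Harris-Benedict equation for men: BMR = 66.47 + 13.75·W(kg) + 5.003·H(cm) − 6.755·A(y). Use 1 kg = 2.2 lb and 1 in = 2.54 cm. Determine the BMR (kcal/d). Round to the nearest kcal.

2366 kcal/d

Convert to metric: weight = 286 ÷ 2.2 = 130 kg; height = (6×12 + 6) × 2.54 = 78 × 2.54 = 198.12 cm.
Harris-Benedict: BMR = 66.47 + 13.75(130) + 5.003(198.12) − 6.755(71) = 2365.5594 kcal/day.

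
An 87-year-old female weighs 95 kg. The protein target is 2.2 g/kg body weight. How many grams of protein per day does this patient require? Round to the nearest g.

Protein = 2.2 g/kg × 95 kg = 209 g/day.

209 g/day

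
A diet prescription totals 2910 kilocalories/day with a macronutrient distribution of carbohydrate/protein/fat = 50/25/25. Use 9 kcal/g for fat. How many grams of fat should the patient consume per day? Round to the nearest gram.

81 g/day

Fat energy = 25% × 2910 = 727.5 kcal.
At 9 kcal/g: 727.5 ÷ 9 = 80.8333 g.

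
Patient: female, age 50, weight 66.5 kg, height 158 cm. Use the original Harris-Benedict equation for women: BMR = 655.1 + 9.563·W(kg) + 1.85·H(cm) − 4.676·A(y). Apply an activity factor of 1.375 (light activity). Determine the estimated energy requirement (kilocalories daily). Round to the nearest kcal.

1856 kilocalories daily

Harris-Benedict: BMR = 655.1 + 9.563(66.5) + 1.85(158) − 4.676(50) = 1349.5395 kcal/day.
TEE = BMR × activity factor = 1349.5395 × 1.375 = 1855.6168 kcal/day.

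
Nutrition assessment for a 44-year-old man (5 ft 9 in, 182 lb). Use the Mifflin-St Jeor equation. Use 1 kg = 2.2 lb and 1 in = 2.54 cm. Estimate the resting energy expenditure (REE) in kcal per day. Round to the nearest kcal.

1708 kcal per day

Convert to metric: weight = 182 ÷ 2.2 = 82.7273 kg; height = (5×12 + 9) × 2.54 = 69 × 2.54 = 175.26 cm.
Mifflin-St Jeor (male): BMR = 10(82.7273) + 6.25(175.26) − 5(44) + 5 = 827.2727 + 1095.375 − 220 + 5 = 1707.6477 kcal/day.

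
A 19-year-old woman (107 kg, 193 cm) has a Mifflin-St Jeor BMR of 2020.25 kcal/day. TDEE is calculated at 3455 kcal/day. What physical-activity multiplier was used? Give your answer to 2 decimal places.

Activity factor = TEE ÷ BMR = 3455 ÷ 2020.25 = 1.71.

1.71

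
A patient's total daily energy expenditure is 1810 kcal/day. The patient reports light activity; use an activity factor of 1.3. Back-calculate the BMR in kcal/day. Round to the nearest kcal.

BMR = TEE ÷ activity factor = 1810 ÷ 1.3 = 1392.3077 kcal/day.

1392 kcal/day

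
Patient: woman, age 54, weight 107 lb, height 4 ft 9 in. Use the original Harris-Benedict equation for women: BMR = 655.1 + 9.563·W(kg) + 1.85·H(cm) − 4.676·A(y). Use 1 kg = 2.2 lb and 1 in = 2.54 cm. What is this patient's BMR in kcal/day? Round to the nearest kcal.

1136 kcal/day

Convert to metric: weight = 107 ÷ 2.2 = 48.6364 kg; height = (4×12 + 9) × 2.54 = 57 × 2.54 = 144.78 cm.
Harris-Benedict: BMR = 655.1 + 9.563(48.6364) + 1.85(144.78) − 4.676(54) = 1135.5485 kcal/day.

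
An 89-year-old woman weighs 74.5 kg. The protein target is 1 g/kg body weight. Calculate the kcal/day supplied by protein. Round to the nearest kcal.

298 kcal/day

Protein = 1 g/kg × 74.5 kg = 74.5 g/day.
Protein energy = 74.5 g × 4 kcal/g = 298 kcal/day.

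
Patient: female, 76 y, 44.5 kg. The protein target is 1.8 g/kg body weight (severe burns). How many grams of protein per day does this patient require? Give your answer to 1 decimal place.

Protein = 1.8 g/kg × 44.5 kg = 80.1 g/day.

80.1 g/day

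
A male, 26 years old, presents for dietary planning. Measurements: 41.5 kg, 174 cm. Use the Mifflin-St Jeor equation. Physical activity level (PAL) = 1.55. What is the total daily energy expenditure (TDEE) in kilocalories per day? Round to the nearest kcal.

2135 kilocalories per day

Mifflin-St Jeor (male): BMR = 10(41.5) + 6.25(174) − 5(26) + 5 = 415 + 1087.5 − 130 + 5 = 1377.5 kcal/day.
TEE = BMR × activity factor = 1377.5 × 1.55 = 2135.125 kcal/day.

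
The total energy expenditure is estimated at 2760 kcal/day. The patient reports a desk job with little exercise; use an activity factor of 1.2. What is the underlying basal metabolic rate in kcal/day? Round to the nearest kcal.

BMR = TEE ÷ activity factor = 2760 ÷ 1.2 = 2300 kcal/day.

2300 kcal/day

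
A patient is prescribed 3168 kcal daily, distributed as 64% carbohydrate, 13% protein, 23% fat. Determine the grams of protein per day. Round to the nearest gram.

Protein energy = 13% × 3168 = 411.84 kcal.
At 4 kcal/g: 411.84 ÷ 4 = 102.96 g.

103 g/day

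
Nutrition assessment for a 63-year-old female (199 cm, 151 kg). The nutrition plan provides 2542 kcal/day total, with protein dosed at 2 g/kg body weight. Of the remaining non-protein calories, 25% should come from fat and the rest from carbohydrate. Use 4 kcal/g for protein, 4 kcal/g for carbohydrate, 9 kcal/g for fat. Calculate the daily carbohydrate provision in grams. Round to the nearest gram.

Protein = 2 × 151 = 302 g → 302 × 4 = 1208 kcal.
Non-protein calories = 2542 − 1208 = 1334 kcal.
Fat: 25% × 1334 = 333.5 kcal; carbohydrate: 1000.5 kcal.
Carbohydrate: 1000.5 kcal ÷ 4 kcal/g = 250.125 g.

250 g/day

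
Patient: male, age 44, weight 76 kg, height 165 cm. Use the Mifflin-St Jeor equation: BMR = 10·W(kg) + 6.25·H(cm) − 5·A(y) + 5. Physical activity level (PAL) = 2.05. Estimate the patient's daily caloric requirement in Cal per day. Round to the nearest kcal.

3231 Cal per day

Mifflin-St Jeor (male): BMR = 10(76) + 6.25(165) − 5(44) + 5 = 760 + 1031.25 − 220 + 5 = 1576.25 kcal/day.
TEE = BMR × activity factor = 1576.25 × 2.05 = 3231.3125 kcal/day.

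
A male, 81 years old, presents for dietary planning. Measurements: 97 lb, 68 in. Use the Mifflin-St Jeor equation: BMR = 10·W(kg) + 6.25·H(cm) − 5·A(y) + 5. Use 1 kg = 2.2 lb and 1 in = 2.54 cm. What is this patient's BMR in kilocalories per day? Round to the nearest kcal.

Convert to metric: weight = 97 ÷ 2.2 = 44.0909 kg; height = 68 × 2.54 = 172.72 cm.
Mifflin-St Jeor (male): BMR = 10(44.0909) + 6.25(172.72) − 5(81) + 5 = 440.9091 + 1079.5 − 405 + 5 = 1120.4091 kcal/day.

1120 kilocalories per day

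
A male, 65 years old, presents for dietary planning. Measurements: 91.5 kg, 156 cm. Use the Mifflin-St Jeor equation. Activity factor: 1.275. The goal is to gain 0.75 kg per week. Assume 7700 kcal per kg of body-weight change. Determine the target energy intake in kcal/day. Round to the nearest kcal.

Mifflin-St Jeor (male): BMR = 10(91.5) + 6.25(156) − 5(65) + 5 = 915 + 975 − 325 + 5 = 1570 kcal/day.
TEE = 1570 × 1.275 = 2001.75 kcal/day.
Required daily surplus = 0.75 × 7700 ÷ 7 = 825 kcal/day.
Target intake = 2001.75 + 825 = 2826.75 kcal/day.

2827 kcal/day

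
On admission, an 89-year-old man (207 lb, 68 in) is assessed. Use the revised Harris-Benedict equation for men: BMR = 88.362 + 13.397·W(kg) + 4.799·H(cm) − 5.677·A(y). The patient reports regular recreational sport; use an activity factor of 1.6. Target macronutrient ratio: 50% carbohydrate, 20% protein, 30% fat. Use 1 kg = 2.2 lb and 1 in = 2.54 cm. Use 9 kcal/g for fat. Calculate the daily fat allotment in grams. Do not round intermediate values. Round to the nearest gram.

89 g/day

Convert to metric: weight = 207 ÷ 2.2 = 94.0909 kg; height = 68 × 2.54 = 172.72 cm.
Harris-Benedict: BMR = 88.362 + 13.397(94.0909) + 4.799(172.72) − 5.677(89) = 1672.5282 kcal/day.
TEE = 1672.5282 × 1.6 = 2676.0451 kcal/day.
Fat energy = 30% × 2676.0451 = 802.8135 kcal.
Fat = 802.8135 ÷ 9 kcal/g = 89.2015 g.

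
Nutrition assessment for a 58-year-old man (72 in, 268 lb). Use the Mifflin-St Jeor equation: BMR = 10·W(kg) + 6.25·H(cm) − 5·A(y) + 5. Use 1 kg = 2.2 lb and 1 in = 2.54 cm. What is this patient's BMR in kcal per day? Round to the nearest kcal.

Convert to metric: weight = 268 ÷ 2.2 = 121.8182 kg; height = 72 × 2.54 = 182.88 cm.
Mifflin-St Jeor (male): BMR = 10(121.8182) + 6.25(182.88) − 5(58) + 5 = 1218.1818 + 1143 − 290 + 5 = 2076.1818 kcal/day.

2076 kcal per day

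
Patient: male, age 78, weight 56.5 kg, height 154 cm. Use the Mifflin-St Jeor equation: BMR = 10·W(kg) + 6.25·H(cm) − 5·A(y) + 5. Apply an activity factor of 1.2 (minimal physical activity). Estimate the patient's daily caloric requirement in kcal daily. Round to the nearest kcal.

Mifflin-St Jeor (male): BMR = 10(56.5) + 6.25(154) − 5(78) + 5 = 565 + 962.5 − 390 + 5 = 1142.5 kcal/day.
TEE = BMR × activity factor = 1142.5 × 1.2 = 1371 kcal/day.

1371 kcal daily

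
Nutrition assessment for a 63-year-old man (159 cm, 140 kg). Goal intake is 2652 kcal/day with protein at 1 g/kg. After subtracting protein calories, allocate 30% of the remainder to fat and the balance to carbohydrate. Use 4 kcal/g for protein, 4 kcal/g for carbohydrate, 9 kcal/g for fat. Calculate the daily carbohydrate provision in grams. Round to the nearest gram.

366 g/day

Protein = 1 × 140 = 140 g → 140 × 4 = 560 kcal.
Non-protein calories = 2652 − 560 = 2092 kcal.
Fat: 30% × 2092 = 627.6 kcal; carbohydrate: 1464.4 kcal.
Carbohydrate: 1464.4 kcal ÷ 4 kcal/g = 366.1 g.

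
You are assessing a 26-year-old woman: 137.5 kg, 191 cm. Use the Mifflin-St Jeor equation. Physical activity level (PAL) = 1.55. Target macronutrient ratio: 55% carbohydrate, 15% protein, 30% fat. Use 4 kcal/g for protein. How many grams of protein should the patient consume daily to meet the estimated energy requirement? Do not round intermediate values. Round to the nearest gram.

Mifflin-St Jeor (female): BMR = 10(137.5) + 6.25(191) − 5(26) − 161 = 1375 + 1193.75 − 130 − 161 = 2277.75 kcal/day.
TEE = 2277.75 × 1.55 = 3530.5125 kcal/day.
Protein energy = 15% × 3530.5125 = 529.5769 kcal.
Protein = 529.5769 ÷ 4 kcal/g = 132.3942 g.

132 g/day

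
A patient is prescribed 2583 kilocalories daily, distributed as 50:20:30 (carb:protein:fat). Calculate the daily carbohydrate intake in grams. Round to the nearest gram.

323 g/day

Carbohydrate energy = 50% × 2583 = 1291.5 kcal.
At 4 kcal/g: 1291.5 ÷ 4 = 322.875 g.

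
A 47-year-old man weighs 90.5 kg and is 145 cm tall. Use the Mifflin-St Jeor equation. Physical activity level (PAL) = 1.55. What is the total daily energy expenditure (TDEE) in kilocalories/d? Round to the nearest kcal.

2451 kilocalories/d

Mifflin-St Jeor (male): BMR = 10(90.5) + 6.25(145) − 5(47) + 5 = 905 + 906.25 − 235 + 5 = 1581.25 kcal/day.
TEE = BMR × activity factor = 1581.25 × 1.55 = 2450.9375 kcal/day.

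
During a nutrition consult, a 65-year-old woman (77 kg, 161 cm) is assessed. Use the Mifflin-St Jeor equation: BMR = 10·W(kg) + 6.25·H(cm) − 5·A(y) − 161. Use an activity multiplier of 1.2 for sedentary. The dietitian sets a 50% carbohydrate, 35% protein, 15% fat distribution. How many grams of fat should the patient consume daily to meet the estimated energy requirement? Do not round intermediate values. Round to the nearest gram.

26 g/day

Mifflin-St Jeor (female): BMR = 10(77) + 6.25(161) − 5(65) − 161 = 770 + 1006.25 − 325 − 161 = 1290.25 kcal/day.
TEE = 1290.25 × 1.2 = 1548.3 kcal/day.
Fat energy = 15% × 1548.3 = 232.245 kcal.
Fat = 232.245 ÷ 9 kcal/g = 25.805 g.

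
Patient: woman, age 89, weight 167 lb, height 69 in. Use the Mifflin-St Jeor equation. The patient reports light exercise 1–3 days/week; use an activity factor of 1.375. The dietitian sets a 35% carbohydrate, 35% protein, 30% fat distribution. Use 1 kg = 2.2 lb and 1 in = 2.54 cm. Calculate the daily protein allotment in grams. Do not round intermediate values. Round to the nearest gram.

150 g/day

Convert to metric: weight = 167 ÷ 2.2 = 75.9091 kg; height = 69 × 2.54 = 175.26 cm.
Mifflin-St Jeor (female): BMR = 10(75.9091) + 6.25(175.26) − 5(89) − 161 = 759.0909 + 1095.375 − 445 − 161 = 1248.4659 kcal/day.
TEE = 1248.4659 × 1.375 = 1716.6406 kcal/day.
Protein energy = 35% × 1716.6406 = 600.8242 kcal.
Protein = 600.8242 ÷ 4 kcal/g = 150.2061 g.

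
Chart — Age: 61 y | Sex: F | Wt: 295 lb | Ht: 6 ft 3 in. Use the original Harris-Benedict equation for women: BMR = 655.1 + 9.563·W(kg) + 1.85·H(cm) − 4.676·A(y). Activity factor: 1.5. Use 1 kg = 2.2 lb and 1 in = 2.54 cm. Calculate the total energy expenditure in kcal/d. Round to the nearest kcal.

3007 kcal/d

Convert to metric: weight = 295 ÷ 2.2 = 134.0909 kg; height = (6×12 + 3) × 2.54 = 75 × 2.54 = 190.5 cm.
Harris-Benedict: BMR = 655.1 + 9.563(134.0909) + 1.85(190.5) − 4.676(61) = 2004.6004 kcal/day.
TEE = BMR × activity factor = 2004.6004 × 1.5 = 3006.9005 kcal/day.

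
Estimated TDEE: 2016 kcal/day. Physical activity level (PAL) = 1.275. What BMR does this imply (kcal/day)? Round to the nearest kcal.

1581 kcal/day

BMR = TEE ÷ activity factor = 2016 ÷ 1.275 = 1581.1765 kcal/day.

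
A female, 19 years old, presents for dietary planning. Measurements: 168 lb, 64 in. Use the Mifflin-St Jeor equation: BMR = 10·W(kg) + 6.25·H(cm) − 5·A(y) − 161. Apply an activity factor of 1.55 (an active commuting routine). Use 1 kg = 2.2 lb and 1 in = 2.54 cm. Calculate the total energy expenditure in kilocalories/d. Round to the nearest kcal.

Convert to metric: weight = 168 ÷ 2.2 = 76.3636 kg; height = 64 × 2.54 = 162.56 cm.
Mifflin-St Jeor (female): BMR = 10(76.3636) + 6.25(162.56) − 5(19) − 161 = 763.6364 + 1016 − 95 − 161 = 1523.6364 kcal/day.
TEE = BMR × activity factor = 1523.6364 × 1.55 = 2361.6364 kcal/day.

2362 kilocalories/d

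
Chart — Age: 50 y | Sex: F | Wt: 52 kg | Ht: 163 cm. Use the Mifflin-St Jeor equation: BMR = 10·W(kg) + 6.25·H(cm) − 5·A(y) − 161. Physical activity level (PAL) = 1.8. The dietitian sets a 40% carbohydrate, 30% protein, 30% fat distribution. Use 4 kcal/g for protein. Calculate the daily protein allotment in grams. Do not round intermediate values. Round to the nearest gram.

Mifflin-St Jeor (female): BMR = 10(52) + 6.25(163) − 5(50) − 161 = 520 + 1018.75 − 250 − 161 = 1127.75 kcal/day.
TEE = 1127.75 × 1.8 = 2029.95 kcal/day.
Protein energy = 30% × 2029.95 = 608.985 kcal.
Protein = 608.985 ÷ 4 kcal/g = 152.2463 g.

152 g/day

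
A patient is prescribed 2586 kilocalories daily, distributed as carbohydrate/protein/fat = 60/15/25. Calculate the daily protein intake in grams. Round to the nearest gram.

97 g/day

Protein energy = 15% × 2586 = 387.9 kcal.
At 4 kcal/g: 387.9 ÷ 4 = 96.975 g.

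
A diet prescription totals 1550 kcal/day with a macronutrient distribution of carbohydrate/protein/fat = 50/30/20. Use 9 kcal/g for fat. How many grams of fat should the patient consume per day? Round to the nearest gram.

Fat energy = 20% × 1550 = 310 kcal.
At 9 kcal/g: 310 ÷ 9 = 34.4444 g.

34 g/day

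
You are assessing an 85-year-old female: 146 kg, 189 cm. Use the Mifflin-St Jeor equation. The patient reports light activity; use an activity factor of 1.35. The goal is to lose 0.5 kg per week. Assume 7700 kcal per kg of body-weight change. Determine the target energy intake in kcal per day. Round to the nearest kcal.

Mifflin-St Jeor (female): BMR = 10(146) + 6.25(189) − 5(85) − 161 = 1460 + 1181.25 − 425 − 161 = 2055.25 kcal/day.
TEE = 2055.25 × 1.35 = 2774.5875 kcal/day.
Required daily deficit = 0.5 × 7700 ÷ 7 = 550 kcal/day.
Target intake = 2774.5875 − 550 = 2224.5875 kcal/day.

2225 kcal per day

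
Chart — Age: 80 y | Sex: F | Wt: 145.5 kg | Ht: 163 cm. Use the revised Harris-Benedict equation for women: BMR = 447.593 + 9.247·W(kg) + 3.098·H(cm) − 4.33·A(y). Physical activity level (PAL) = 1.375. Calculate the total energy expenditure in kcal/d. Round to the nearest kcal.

2683 kcal/d

Harris-Benedict: BMR = 447.593 + 9.247(145.5) + 3.098(163) − 4.33(80) = 1951.6055 kcal/day.
TEE = BMR × activity factor = 1951.6055 × 1.375 = 2683.4576 kcal/day.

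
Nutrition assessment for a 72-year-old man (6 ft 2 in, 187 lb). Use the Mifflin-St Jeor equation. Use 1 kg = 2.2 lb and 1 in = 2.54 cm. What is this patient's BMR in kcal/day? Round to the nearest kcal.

Convert to metric: weight = 187 ÷ 2.2 = 85 kg; height = (6×12 + 2) × 2.54 = 74 × 2.54 = 187.96 cm.
Mifflin-St Jeor (male): BMR = 10(85) + 6.25(187.96) − 5(72) + 5 = 850 + 1174.75 − 360 + 5 = 1669.75 kcal/day.

1670 kcal/day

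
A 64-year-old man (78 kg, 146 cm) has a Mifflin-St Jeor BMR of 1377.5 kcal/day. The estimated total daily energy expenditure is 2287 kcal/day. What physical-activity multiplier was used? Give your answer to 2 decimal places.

1.66

Activity factor = TEE ÷ BMR = 2287 ÷ 1377.5 = 1.66.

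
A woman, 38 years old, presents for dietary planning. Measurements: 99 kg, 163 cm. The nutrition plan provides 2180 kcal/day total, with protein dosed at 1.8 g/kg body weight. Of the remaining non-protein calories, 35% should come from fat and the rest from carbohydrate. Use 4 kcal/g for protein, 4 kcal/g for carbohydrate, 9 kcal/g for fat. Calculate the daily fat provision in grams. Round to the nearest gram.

Protein = 1.8 × 99 = 178.2 g → 178.2 × 4 = 712.8 kcal.
Non-protein calories = 2180 − 712.8 = 1467.2 kcal.
Fat: 35% × 1467.2 = 513.52 kcal; carbohydrate: 953.68 kcal.
Fat: 513.52 kcal ÷ 9 kcal/g = 57.0578 g.

57 g/day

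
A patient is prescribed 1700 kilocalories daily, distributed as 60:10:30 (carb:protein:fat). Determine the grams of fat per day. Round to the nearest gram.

57 g/day

Fat energy = 30% × 1700 = 510 kcal.
At 9 kcal/g: 510 ÷ 9 = 56.6667 g.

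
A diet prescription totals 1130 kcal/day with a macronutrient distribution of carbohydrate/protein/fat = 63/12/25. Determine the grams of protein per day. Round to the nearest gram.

Protein energy = 12% × 1130 = 135.6 kcal.
At 4 kcal/g: 135.6 ÷ 4 = 33.9 g.

34 g/day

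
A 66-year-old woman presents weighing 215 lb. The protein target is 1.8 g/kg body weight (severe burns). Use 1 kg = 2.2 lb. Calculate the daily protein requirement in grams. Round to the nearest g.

Weight in kg = 215 ÷ 2.2 = 97.7273 kg.
Protein = 1.8 g/kg × 97.7273 kg = 175.9091 g/day.

176 g/day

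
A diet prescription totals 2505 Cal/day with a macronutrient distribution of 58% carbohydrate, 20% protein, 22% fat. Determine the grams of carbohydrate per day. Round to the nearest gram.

363 g/day

Carbohydrate energy = 58% × 2505 = 1452.9 kcal.
At 4 kcal/g: 1452.9 ÷ 4 = 363.225 g.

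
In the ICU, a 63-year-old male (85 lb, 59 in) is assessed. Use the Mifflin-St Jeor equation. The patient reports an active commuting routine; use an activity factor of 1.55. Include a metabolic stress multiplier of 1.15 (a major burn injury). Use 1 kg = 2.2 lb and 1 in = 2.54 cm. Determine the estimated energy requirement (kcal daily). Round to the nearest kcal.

1806 kcal daily

Convert to metric: weight = 85 ÷ 2.2 = 38.6364 kg; height = 59 × 2.54 = 149.86 cm.
Mifflin-St Jeor (male): BMR = 10(38.6364) + 6.25(149.86) − 5(63) + 5 = 386.3636 + 936.625 − 315 + 5 = 1012.9886 kcal/day.
TEE = BMR × activity factor = 1012.9886 × 1.55 = 1570.1324 kcal/day.
Apply stress factor: 1570.1324 × 1.15 = 1805.6522 kcal/day.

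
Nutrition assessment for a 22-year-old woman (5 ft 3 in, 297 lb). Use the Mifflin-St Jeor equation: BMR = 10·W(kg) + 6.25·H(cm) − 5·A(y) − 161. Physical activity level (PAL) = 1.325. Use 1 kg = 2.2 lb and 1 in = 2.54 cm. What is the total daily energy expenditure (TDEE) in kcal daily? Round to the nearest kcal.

2755 kcal daily

Convert to metric: weight = 297 ÷ 2.2 = 135 kg; height = (5×12 + 3) × 2.54 = 63 × 2.54 = 160.02 cm.
Mifflin-St Jeor (female): BMR = 10(135) + 6.25(160.02) − 5(22) − 161 = 1350 + 1000.125 − 110 − 161 = 2079.125 kcal/day.
TEE = BMR × activity factor = 2079.125 × 1.325 = 2754.8406 kcal/day.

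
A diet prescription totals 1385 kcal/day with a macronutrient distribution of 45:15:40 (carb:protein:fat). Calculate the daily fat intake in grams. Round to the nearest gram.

Fat energy = 40% × 1385 = 554 kcal.
At 9 kcal/g: 554 ÷ 9 = 61.5556 g.

62 g/day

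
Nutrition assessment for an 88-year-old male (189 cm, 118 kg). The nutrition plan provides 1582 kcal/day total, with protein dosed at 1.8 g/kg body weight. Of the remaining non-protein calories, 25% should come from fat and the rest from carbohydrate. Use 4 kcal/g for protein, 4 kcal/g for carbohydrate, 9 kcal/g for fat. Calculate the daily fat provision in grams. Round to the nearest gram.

Protein = 1.8 × 118 = 212.4 g → 212.4 × 4 = 849.6 kcal.
Non-protein calories = 1582 − 849.6 = 732.4 kcal.
Fat: 25% × 732.4 = 183.1 kcal; carbohydrate: 549.3 kcal.
Fat: 183.1 kcal ÷ 9 kcal/g = 20.3444 g.

20 g/day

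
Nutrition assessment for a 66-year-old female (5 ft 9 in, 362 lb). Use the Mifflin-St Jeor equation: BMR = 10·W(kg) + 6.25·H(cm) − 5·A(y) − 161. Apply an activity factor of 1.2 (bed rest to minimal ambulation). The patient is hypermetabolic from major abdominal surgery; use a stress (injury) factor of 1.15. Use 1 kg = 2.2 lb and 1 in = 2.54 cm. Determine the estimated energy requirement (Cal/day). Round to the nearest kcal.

Convert to metric: weight = 362 ÷ 2.2 = 164.5455 kg; height = (5×12 + 9) × 2.54 = 69 × 2.54 = 175.26 cm.
Mifflin-St Jeor (female): BMR = 10(164.5455) + 6.25(175.26) − 5(66) − 161 = 1645.4545 + 1095.375 − 330 − 161 = 2249.8295 kcal/day.
TEE = BMR × activity factor = 2249.8295 × 1.2 = 2699.7955 kcal/day.
Apply stress factor: 2699.7955 × 1.15 = 3104.7648 kcal/day.

3105 Cal/day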